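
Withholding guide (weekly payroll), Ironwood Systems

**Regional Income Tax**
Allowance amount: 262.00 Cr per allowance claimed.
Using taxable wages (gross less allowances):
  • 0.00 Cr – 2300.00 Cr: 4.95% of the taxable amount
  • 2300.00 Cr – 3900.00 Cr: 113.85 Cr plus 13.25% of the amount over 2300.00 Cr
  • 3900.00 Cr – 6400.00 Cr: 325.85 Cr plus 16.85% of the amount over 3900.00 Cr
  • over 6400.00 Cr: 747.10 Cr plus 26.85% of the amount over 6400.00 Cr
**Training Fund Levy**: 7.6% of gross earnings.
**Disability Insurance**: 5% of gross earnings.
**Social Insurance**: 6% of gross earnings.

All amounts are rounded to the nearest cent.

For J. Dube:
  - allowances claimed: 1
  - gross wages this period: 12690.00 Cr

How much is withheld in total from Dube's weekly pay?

4725.96 Cr

Regional Income Tax: taxable = 12690.00 Cr − 1×262.00 Cr = 12428.00 Cr
  747.10 Cr + 26.85% × (12428.00 Cr − 6400.00 Cr) = 747.10 Cr + 26.85% × 6028.00 Cr = 2365.62 Cr
Training Fund Levy: 7.6% × 12690.00 Cr = 964.44 Cr
Disability Insurance: 5% × 12690.00 Cr = 634.50 Cr
Social Insurance: 6% × 12690.00 Cr = 761.40 Cr
Total: 2365.62 Cr + 964.44 Cr + 634.50 Cr + 761.40 Cr = 4725.96 Cr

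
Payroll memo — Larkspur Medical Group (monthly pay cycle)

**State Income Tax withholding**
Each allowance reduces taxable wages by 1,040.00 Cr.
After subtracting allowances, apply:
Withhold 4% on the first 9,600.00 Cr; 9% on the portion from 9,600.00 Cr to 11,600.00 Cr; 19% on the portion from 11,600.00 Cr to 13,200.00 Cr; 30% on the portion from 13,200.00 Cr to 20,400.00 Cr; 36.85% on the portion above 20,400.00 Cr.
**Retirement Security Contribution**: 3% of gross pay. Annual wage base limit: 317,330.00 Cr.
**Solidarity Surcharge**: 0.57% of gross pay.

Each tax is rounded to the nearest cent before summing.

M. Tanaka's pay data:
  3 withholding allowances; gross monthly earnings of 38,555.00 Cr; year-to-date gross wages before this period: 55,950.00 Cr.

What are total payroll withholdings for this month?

9,944.81 Cr

State Income Tax: taxable = 38,555.00 Cr − 3×1,040.00 Cr = 35,435.00 Cr
  3,028.00 Cr + 36.85% × (35,435.00 Cr − 20,400.00 Cr) = 3,028.00 Cr + 36.85% × 15,035.00 Cr = 8,568.40 Cr
Retirement Security Contribution: 3% × 38,555.00 Cr = 1,156.65 Cr
Solidarity Surcharge: 0.57% × 38,555.00 Cr = 219.76 Cr
Total: 8,568.40 Cr + 1,156.65 Cr + 219.76 Cr = 9,944.81 Cr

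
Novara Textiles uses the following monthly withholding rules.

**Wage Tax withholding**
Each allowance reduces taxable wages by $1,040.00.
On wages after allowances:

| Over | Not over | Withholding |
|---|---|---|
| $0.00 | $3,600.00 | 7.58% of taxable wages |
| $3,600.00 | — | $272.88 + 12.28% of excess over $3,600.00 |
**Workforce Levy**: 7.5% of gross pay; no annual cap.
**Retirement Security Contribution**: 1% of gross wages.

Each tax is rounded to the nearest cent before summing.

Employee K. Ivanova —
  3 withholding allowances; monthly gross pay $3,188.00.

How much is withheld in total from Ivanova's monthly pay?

Wage Tax: taxable = $3,188.00 − 3×$1,040.00 = $68.00
  7.58% × $68.00 = $5.15
Workforce Levy: 7.5% × $3,188.00 = $239.10
Retirement Security Contribution: 1% × $3,188.00 = $31.88
Total: $5.15 + $239.10 + $31.88 = $276.13

$276.13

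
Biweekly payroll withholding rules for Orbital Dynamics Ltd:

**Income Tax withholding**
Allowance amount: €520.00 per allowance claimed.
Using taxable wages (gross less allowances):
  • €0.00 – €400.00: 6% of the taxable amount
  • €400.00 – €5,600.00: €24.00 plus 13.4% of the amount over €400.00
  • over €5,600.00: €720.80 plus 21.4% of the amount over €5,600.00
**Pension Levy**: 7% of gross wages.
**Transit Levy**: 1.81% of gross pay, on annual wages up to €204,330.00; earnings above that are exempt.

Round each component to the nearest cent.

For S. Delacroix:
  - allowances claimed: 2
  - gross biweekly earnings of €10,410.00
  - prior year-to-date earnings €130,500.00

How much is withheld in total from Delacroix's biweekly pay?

Income Tax: taxable = €10,410.00 − 2×€520.00 = €9,370.00
  €720.80 + 21.4% × (€9,370.00 − €5,600.00) = €720.80 + 21.4% × €3,770.00 = €1,527.58
Pension Levy: 7% × €10,410.00 = €728.70
Transit Levy: 1.81% × €10,410.00 = €188.42
Total: €1,527.58 + €728.70 + €188.42 = €2,444.70

€2,444.70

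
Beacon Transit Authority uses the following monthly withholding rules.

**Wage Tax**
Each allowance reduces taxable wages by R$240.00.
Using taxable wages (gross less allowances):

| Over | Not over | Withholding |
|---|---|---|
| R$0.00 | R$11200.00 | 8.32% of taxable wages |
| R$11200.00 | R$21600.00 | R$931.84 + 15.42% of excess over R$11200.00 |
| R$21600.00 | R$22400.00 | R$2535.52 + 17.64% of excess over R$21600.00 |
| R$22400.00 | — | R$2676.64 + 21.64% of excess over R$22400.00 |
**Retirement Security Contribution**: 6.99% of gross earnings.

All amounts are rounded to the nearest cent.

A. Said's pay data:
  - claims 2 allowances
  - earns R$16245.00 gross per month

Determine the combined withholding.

R$2771.29

Wage Tax: taxable = R$16245.00 − 2×R$240.00 = R$15765.00
  R$931.84 + 15.42% × (R$15765.00 − R$11200.00) = R$931.84 + 15.42% × R$4565.00 = R$1635.76
Retirement Security Contribution: 6.99% × R$16245.00 = R$1135.53
Total: R$1635.76 + R$1135.53 = R$2771.29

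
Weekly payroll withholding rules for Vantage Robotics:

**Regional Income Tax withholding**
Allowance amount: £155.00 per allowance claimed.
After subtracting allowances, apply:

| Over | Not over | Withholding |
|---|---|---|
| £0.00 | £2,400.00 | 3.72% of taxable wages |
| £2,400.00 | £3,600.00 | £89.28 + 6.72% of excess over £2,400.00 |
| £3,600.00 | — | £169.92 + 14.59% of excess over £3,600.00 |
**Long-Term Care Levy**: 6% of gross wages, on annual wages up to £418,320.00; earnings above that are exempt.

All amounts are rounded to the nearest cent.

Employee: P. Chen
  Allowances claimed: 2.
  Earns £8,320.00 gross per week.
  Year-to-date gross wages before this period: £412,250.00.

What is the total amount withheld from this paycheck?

Regional Income Tax: taxable = £8,320.00 − 2×£155.00 = £8,010.00
  £169.92 + 14.59% × (£8,010.00 − £3,600.00) = £169.92 + 14.59% × £4,410.00 = £813.34
Long-Term Care Levy: cap £418,320.00 − YTD £412,250.00 = £6,070.00 subject; 6% × £6,070.00 = £364.20
Total: £813.34 + £364.20 = £1,177.54

£1,177.54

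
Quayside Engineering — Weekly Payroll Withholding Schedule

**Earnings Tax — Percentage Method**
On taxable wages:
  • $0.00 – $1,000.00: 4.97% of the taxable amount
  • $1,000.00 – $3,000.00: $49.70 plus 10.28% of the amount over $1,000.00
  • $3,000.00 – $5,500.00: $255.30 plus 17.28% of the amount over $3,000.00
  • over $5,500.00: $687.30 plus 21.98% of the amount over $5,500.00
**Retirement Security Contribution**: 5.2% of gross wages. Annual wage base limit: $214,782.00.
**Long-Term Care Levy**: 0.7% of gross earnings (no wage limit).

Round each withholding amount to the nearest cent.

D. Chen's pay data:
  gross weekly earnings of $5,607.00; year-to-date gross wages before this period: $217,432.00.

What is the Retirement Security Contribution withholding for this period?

Retirement Security Contribution: YTD $217,432.00 ≥ cap $214,782.00 → $0.00

$0.00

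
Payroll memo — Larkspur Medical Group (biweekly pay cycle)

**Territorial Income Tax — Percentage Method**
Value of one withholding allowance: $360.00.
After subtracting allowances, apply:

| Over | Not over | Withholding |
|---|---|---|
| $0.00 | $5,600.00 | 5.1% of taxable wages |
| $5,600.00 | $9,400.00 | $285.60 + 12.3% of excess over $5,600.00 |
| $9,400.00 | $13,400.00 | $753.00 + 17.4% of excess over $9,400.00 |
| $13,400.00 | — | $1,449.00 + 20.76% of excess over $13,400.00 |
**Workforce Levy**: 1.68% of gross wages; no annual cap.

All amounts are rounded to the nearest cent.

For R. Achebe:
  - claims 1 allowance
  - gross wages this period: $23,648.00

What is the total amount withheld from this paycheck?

$3,899.04

Territorial Income Tax: taxable = $23,648.00 − 1×$360.00 = $23,288.00
  $1,449.00 + 20.76% × ($23,288.00 − $13,400.00) = $1,449.00 + 20.76% × $9,888.00 = $3,501.75
Workforce Levy: 1.68% × $23,648.00 = $397.29
Total: $3,501.75 + $397.29 = $3,899.04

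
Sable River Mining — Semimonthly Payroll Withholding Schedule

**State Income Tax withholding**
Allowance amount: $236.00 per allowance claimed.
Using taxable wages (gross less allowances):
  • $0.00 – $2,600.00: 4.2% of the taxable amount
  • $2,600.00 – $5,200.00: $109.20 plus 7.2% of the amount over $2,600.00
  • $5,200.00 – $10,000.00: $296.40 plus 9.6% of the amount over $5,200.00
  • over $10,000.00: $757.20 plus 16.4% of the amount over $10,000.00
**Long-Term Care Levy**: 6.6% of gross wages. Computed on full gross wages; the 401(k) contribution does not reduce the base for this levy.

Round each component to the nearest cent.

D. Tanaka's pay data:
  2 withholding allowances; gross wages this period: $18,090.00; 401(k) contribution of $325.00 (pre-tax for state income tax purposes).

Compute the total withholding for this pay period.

$3,147.19

State Income Tax: taxable = $18,090.00 − $325.00 − 2×$236.00 = $17,293.00
  $757.20 + 16.4% × ($17,293.00 − $10,000.00) = $757.20 + 16.4% × $7,293.00 = $1,953.25
Long-Term Care Levy: 6.6% × $18,090.00 = $1,193.94
Total: $1,953.25 + $1,193.94 = $3,147.19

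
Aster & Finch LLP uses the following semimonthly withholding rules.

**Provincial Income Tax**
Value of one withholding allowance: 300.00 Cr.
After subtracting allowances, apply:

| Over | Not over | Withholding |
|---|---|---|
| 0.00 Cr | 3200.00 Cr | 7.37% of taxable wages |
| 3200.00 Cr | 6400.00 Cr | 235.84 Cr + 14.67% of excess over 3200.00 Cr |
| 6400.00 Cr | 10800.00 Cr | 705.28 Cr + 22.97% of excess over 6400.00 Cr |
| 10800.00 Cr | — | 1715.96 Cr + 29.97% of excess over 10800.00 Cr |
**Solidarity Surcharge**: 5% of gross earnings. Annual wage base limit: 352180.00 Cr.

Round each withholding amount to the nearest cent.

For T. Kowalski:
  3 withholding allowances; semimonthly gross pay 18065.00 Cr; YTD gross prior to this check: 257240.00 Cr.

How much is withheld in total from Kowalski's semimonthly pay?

4526.80 Cr

Provincial Income Tax: taxable = 18065.00 Cr − 3×300.00 Cr = 17165.00 Cr
  1715.96 Cr + 29.97% × (17165.00 Cr − 10800.00 Cr) = 1715.96 Cr + 29.97% × 6365.00 Cr = 3623.55 Cr
Solidarity Surcharge: 5% × 18065.00 Cr = 903.25 Cr
Total: 3623.55 Cr + 903.25 Cr = 4526.80 Cr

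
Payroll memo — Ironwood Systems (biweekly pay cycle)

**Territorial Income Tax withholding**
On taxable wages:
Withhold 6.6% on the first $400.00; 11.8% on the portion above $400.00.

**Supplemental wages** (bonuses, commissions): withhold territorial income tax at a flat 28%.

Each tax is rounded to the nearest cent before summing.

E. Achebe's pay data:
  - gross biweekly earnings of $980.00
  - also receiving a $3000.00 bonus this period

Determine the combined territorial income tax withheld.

$934.84

Territorial Income Tax: taxable = $980.00
  $26.40 + 11.8% × ($980.00 − $400.00) = $26.40 + 11.8% × $580.00 = $94.84
Supplemental (28% flat on bonus): 28% × $3000.00 = $840.00
Total territorial income tax: $94.84 + $840.00 = $934.84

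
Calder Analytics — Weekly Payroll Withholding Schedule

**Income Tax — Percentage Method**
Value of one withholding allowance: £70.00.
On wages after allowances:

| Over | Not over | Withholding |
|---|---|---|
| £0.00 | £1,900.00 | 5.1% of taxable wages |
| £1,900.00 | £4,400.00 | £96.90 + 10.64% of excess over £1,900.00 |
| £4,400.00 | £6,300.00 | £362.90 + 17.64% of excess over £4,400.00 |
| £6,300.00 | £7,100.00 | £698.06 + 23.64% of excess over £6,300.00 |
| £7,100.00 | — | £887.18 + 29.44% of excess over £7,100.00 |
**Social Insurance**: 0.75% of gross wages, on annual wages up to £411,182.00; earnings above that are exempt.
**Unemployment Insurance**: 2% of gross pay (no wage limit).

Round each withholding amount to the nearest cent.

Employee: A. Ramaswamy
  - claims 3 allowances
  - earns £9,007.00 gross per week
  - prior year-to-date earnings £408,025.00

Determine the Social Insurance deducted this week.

Social Insurance: cap £411,182.00 − YTD £408,025.00 = £3,157.00 subject; 0.75% × £3,157.00 = £23.68

£23.68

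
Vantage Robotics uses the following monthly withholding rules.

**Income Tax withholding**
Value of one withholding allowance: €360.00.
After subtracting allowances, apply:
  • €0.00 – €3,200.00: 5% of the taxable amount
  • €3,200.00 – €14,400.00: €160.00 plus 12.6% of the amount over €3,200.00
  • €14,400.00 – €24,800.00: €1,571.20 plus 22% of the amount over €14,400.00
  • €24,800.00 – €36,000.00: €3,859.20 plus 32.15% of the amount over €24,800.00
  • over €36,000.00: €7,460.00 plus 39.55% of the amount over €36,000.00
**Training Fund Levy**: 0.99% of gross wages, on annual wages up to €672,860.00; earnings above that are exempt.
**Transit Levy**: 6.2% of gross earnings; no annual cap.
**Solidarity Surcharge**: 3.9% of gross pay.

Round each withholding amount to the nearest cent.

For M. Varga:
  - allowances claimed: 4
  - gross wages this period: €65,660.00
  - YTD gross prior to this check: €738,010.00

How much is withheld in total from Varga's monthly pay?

€25,252.67

Income Tax: taxable = €65,660.00 − 4×€360.00 = €64,220.00
  €7,460.00 + 39.55% × (€64,220.00 − €36,000.00) = €7,460.00 + 39.55% × €28,220.00 = €18,621.01
Training Fund Levy: YTD €738,010.00 ≥ cap €672,860.00 → €0.00
Transit Levy: 6.2% × €65,660.00 = €4,070.92
Solidarity Surcharge: 3.9% × €65,660.00 = €2,560.74
Total: €18,621.01 + €0.00 + €4,070.92 + €2,560.74 = €25,252.67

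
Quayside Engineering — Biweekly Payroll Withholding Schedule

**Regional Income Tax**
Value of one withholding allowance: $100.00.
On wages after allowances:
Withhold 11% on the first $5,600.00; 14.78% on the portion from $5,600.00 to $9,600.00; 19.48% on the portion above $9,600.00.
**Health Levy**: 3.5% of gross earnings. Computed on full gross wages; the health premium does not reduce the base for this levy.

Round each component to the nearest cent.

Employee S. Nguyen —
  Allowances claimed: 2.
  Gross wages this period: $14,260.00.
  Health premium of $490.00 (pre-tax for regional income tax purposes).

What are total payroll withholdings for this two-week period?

$2,479.66

Regional Income Tax: taxable = $14,260.00 − $490.00 − 2×$100.00 = $13,570.00
  $1,207.20 + 19.48% × ($13,570.00 − $9,600.00) = $1,207.20 + 19.48% × $3,970.00 = $1,980.56
Health Levy: 3.5% × $14,260.00 = $499.10
Total: $1,980.56 + $499.10 = $2,479.66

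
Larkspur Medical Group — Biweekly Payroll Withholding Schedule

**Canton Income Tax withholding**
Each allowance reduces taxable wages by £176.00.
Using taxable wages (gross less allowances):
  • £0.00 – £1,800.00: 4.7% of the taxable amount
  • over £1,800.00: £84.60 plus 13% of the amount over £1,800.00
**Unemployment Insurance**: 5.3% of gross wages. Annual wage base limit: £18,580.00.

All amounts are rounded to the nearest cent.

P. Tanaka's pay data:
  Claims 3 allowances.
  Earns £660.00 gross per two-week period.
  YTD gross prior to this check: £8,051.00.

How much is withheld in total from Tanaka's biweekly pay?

Canton Income Tax: taxable = £660.00 − 3×£176.00 = £132.00
  4.7% × £132.00 = £6.20
Unemployment Insurance: 5.3% × £660.00 = £34.98
Total: £6.20 + £34.98 = £41.18

£41.18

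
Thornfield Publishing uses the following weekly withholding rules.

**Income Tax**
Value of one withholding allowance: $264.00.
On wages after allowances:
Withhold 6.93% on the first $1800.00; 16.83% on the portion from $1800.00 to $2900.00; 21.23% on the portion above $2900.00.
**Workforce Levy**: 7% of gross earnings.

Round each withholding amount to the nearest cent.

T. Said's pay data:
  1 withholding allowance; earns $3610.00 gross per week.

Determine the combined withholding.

Income Tax: taxable = $3610.00 − 1×$264.00 = $3346.00
  $309.87 + 21.23% × ($3346.00 − $2900.00) = $309.87 + 21.23% × $446.00 = $404.56
Workforce Levy: 7% × $3610.00 = $252.70
Total: $404.56 + $252.70 = $657.26

$657.26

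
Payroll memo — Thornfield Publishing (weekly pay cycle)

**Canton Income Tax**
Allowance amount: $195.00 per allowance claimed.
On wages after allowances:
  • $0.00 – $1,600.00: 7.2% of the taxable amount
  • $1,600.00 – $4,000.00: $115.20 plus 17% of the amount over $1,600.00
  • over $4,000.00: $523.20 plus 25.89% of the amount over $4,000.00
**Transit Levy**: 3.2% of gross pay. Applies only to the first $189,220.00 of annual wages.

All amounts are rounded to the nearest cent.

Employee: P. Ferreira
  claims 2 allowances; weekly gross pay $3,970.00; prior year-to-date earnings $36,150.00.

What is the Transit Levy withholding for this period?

Transit Levy: 3.2% × $3,970.00 = $127.04

$127.04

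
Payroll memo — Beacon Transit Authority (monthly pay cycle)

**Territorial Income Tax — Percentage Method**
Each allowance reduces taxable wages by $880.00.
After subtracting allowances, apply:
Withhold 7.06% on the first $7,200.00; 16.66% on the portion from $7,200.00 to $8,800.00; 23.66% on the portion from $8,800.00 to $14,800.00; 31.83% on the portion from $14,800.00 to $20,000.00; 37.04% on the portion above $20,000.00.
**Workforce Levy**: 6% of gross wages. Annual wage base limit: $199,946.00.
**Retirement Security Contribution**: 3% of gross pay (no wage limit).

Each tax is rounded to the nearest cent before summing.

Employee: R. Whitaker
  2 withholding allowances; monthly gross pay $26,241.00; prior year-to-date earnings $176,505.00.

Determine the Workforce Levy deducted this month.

$1,406.46

Workforce Levy: cap $199,946.00 − YTD $176,505.00 = $23,441.00 subject; 6% × $23,441.00 = $1,406.46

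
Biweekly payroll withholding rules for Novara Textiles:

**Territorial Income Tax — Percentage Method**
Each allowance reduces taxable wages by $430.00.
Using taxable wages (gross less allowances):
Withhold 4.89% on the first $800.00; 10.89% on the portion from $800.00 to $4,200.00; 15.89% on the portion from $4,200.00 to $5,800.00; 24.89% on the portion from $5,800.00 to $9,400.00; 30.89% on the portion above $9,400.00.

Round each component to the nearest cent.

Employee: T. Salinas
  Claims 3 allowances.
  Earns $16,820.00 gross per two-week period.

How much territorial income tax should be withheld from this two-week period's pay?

Territorial Income Tax: taxable = $16,820.00 − 3×$430.00 = $15,530.00
  $1,559.66 + 30.89% × ($15,530.00 − $9,400.00) = $1,559.66 + 30.89% × $6,130.00 = $3,453.22

$3,453.22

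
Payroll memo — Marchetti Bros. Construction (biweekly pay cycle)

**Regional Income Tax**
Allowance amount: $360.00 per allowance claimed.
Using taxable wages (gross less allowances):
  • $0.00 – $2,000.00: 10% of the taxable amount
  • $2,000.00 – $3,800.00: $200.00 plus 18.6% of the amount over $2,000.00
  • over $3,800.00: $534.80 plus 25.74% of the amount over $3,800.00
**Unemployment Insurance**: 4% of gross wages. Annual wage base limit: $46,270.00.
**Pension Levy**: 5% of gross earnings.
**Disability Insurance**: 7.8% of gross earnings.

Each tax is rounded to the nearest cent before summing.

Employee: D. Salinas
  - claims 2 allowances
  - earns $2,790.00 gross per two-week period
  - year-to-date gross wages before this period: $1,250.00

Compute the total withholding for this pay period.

Regional Income Tax: taxable = $2,790.00 − 2×$360.00 = $2,070.00
  $200.00 + 18.6% × ($2,070.00 − $2,000.00) = $200.00 + 18.6% × $70.00 = $213.02
Unemployment Insurance: 4% × $2,790.00 = $111.60
Pension Levy: 5% × $2,790.00 = $139.50
Disability Insurance: 7.8% × $2,790.00 = $217.62
Total: $213.02 + $111.60 + $139.50 + $217.62 = $681.74

$681.74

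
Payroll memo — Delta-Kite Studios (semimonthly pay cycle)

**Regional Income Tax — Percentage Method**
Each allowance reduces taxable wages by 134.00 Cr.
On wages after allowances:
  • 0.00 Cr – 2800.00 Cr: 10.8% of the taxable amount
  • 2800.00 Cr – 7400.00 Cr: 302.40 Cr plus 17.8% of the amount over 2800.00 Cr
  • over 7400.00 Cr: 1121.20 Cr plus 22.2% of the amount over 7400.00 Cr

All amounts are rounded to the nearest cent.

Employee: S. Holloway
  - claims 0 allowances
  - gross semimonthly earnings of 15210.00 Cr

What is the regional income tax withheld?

2855.02 Cr

Regional Income Tax: taxable = 15210.00 Cr
  1121.20 Cr + 22.2% × (15210.00 Cr − 7400.00 Cr) = 1121.20 Cr + 22.2% × 7810.00 Cr = 2855.02 Cr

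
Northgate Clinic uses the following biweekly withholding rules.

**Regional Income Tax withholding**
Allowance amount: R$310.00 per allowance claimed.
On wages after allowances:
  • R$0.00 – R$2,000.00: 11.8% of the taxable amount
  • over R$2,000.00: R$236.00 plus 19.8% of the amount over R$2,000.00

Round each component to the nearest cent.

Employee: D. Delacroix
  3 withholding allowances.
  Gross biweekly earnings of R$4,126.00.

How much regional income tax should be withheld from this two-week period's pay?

Regional Income Tax: taxable = R$4,126.00 − 3×R$310.00 = R$3,196.00
  R$236.00 + 19.8% × (R$3,196.00 − R$2,000.00) = R$236.00 + 19.8% × R$1,196.00 = R$472.81

R$472.81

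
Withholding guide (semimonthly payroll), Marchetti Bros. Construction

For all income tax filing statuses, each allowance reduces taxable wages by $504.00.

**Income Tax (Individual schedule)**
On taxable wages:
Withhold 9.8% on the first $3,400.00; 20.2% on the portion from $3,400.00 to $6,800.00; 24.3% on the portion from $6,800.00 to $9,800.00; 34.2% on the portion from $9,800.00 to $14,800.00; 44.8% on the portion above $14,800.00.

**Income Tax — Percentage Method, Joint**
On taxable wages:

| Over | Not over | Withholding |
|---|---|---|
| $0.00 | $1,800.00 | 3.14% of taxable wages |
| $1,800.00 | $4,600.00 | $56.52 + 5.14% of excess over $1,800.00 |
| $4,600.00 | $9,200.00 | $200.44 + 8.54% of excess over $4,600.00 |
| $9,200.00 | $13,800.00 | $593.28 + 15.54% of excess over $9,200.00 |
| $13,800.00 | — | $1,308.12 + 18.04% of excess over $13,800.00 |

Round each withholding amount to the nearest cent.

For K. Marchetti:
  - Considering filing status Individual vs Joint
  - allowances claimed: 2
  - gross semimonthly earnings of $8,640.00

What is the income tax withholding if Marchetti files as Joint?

$459.37

Income Tax (Joint): taxable = $8,640.00 − 2×$504.00 = $7,632.00
  $200.44 + 8.54% × ($7,632.00 − $4,600.00) = $200.44 + 8.54% × $3,032.00 = $459.37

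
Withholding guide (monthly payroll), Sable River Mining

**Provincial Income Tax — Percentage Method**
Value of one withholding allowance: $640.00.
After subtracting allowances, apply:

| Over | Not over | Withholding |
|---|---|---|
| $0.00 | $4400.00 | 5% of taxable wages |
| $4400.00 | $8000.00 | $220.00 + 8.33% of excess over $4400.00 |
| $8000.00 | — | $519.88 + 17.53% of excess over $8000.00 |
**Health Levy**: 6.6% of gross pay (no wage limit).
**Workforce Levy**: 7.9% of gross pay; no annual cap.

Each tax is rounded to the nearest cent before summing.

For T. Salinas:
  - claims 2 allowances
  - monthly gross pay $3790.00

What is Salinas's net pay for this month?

Provincial Income Tax: taxable = $3790.00 − 2×$640.00 = $2510.00
  5% × $2510.00 = $125.50
Health Levy: 6.6% × $3790.00 = $250.14
Workforce Levy: 7.9% × $3790.00 = $299.41
Total withheld: $125.50 + $250.14 + $299.41 = $675.05
Net pay: $3790.00 − $675.05 = $3114.95

$3114.95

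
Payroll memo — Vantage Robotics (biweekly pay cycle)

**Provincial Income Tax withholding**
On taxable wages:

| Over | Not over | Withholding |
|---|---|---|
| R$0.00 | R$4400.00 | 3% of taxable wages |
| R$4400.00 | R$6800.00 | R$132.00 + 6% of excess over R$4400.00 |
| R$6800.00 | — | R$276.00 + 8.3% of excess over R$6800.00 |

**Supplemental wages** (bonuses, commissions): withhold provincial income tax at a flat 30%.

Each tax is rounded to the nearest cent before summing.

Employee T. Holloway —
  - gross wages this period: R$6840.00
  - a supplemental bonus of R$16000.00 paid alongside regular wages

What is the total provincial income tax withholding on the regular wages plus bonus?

R$5079.32

Provincial Income Tax: taxable = R$6840.00
  R$276.00 + 8.3% × (R$6840.00 − R$6800.00) = R$276.00 + 8.3% × R$40.00 = R$279.32
Supplemental (30% flat on bonus): 30% × R$16000.00 = R$4800.00
Total provincial income tax: R$279.32 + R$4800.00 = R$5079.32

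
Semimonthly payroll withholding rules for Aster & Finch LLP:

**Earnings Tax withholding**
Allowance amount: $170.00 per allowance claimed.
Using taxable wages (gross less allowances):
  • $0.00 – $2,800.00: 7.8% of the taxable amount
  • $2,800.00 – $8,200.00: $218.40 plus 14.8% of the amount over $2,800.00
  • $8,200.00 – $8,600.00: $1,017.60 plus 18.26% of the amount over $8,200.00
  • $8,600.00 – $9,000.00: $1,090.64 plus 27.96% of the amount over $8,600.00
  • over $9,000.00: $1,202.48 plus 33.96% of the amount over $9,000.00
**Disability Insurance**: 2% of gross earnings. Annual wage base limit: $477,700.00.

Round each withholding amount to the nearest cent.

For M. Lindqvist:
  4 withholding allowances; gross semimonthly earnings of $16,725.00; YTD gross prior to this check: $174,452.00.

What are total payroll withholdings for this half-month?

Earnings Tax: taxable = $16,725.00 − 4×$170.00 = $16,045.00
  $1,202.48 + 33.96% × ($16,045.00 − $9,000.00) = $1,202.48 + 33.96% × $7,045.00 = $3,594.96
Disability Insurance: 2% × $16,725.00 = $334.50
Total: $3,594.96 + $334.50 = $3,929.46

$3,929.46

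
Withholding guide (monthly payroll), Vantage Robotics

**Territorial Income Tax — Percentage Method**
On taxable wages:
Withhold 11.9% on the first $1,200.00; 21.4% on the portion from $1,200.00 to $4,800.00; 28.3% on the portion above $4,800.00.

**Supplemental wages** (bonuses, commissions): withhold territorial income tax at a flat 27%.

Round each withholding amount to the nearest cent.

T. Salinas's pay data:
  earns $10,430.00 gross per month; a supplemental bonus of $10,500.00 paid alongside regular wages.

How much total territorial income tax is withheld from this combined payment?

Territorial Income Tax: taxable = $10,430.00
  $913.20 + 28.3% × ($10,430.00 − $4,800.00) = $913.20 + 28.3% × $5,630.00 = $2,506.49
Supplemental (27% flat on bonus): 27% × $10,500.00 = $2,835.00
Total territorial income tax: $2,506.49 + $2,835.00 = $5,341.49

$5,341.49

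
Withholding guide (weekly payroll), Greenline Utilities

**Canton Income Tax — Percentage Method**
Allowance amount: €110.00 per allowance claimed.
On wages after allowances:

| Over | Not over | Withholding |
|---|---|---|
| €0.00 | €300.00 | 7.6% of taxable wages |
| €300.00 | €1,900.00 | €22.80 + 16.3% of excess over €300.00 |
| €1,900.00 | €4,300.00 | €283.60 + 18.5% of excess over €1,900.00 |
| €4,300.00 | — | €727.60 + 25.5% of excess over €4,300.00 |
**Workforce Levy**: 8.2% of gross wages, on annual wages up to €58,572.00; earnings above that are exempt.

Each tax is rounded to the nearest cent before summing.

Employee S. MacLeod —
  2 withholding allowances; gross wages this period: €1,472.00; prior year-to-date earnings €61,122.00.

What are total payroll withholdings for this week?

Canton Income Tax: taxable = €1,472.00 − 2×€110.00 = €1,252.00
  €22.80 + 16.3% × (€1,252.00 − €300.00) = €22.80 + 16.3% × €952.00 = €177.98
Workforce Levy: YTD €61,122.00 ≥ cap €58,572.00 → €0.00
Total: €177.98 + €0.00 = €177.98

€177.98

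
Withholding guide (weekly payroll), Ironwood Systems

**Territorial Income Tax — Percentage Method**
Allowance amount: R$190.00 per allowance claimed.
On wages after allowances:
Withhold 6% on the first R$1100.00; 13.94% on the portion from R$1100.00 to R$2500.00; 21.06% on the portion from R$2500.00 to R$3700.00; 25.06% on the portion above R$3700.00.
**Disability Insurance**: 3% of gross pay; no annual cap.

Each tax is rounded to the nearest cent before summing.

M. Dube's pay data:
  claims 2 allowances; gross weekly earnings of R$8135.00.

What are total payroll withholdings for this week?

Territorial Income Tax: taxable = R$8135.00 − 2×R$190.00 = R$7755.00
  R$513.88 + 25.06% × (R$7755.00 − R$3700.00) = R$513.88 + 25.06% × R$4055.00 = R$1530.06
Disability Insurance: 3% × R$8135.00 = R$244.05
Total: R$1530.06 + R$244.05 = R$1774.11

R$1774.11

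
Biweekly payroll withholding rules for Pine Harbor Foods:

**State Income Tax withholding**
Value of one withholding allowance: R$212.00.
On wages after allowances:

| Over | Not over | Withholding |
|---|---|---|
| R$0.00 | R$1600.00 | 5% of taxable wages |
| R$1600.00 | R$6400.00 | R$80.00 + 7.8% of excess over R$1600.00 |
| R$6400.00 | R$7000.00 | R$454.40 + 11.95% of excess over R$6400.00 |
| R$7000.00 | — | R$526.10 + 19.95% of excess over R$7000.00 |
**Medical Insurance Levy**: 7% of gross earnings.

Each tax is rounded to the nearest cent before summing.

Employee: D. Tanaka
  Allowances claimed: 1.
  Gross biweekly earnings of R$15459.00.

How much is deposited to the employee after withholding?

R$12205.49

State Income Tax: taxable = R$15459.00 − 1×R$212.00 = R$15247.00
  R$526.10 + 19.95% × (R$15247.00 − R$7000.00) = R$526.10 + 19.95% × R$8247.00 = R$2171.38
Medical Insurance Levy: 7% × R$15459.00 = R$1082.13
Total withheld: R$2171.38 + R$1082.13 = R$3253.51
Net pay: R$15459.00 − R$3253.51 = R$12205.49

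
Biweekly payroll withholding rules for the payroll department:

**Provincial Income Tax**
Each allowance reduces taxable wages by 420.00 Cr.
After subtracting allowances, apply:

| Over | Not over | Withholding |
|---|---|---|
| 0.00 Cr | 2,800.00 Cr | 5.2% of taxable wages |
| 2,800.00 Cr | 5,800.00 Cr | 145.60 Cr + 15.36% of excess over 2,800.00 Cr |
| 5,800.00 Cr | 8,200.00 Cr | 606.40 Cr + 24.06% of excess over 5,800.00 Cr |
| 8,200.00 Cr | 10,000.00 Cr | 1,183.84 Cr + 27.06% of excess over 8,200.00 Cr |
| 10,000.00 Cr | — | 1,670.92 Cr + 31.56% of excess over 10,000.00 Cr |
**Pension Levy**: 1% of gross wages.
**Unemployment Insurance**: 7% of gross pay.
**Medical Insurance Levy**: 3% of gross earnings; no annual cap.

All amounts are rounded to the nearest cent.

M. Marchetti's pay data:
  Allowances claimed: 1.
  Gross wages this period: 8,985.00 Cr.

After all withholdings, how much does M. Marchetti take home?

6,714.04 Cr

Provincial Income Tax: taxable = 8,985.00 Cr − 1×420.00 Cr = 8,565.00 Cr
  1,183.84 Cr + 27.06% × (8,565.00 Cr − 8,200.00 Cr) = 1,183.84 Cr + 27.06% × 365.00 Cr = 1,282.61 Cr
Pension Levy: 1% × 8,985.00 Cr = 89.85 Cr
Unemployment Insurance: 7% × 8,985.00 Cr = 628.95 Cr
Medical Insurance Levy: 3% × 8,985.00 Cr = 269.55 Cr
Total withheld: 1,282.61 Cr + 89.85 Cr + 628.95 Cr + 269.55 Cr = 2,270.96 Cr
Net pay: 8,985.00 Cr − 2,270.96 Cr = 6,714.04 Cr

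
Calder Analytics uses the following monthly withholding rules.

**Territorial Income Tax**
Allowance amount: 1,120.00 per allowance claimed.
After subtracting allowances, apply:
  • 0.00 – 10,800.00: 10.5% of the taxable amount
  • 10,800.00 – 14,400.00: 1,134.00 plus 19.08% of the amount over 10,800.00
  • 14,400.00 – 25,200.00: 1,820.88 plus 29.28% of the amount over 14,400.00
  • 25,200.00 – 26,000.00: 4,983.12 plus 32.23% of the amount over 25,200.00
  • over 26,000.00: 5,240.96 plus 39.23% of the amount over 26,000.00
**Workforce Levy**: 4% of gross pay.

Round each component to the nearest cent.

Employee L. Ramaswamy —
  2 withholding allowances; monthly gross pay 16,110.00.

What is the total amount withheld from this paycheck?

Territorial Income Tax: taxable = 16,110.00 − 2×1,120.00 = 13,870.00
  1,134.00 + 19.08% × (13,870.00 − 10,800.00) = 1,134.00 + 19.08% × 3,070.00 = 1,719.76
Workforce Levy: 4% × 16,110.00 = 644.40
Total: 1,719.76 + 644.40 = 2,364.16

2,364.16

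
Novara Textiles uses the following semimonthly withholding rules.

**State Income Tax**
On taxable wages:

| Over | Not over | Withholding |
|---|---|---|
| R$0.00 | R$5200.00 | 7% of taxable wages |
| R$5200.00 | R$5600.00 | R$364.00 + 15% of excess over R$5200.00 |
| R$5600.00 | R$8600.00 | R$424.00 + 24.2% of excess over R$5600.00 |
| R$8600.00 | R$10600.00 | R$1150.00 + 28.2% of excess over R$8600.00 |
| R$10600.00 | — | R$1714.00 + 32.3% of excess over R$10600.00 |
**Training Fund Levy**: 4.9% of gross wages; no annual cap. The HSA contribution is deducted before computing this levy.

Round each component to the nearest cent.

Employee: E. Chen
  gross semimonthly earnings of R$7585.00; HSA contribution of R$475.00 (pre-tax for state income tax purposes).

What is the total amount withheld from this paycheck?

R$1137.81

State Income Tax: taxable = R$7585.00 − R$475.00 = R$7110.00
  R$424.00 + 24.2% × (R$7110.00 − R$5600.00) = R$424.00 + 24.2% × R$1510.00 = R$789.42
Training Fund Levy: 4.9% × R$7110.00 = R$348.39
Total: R$789.42 + R$348.39 = R$1137.81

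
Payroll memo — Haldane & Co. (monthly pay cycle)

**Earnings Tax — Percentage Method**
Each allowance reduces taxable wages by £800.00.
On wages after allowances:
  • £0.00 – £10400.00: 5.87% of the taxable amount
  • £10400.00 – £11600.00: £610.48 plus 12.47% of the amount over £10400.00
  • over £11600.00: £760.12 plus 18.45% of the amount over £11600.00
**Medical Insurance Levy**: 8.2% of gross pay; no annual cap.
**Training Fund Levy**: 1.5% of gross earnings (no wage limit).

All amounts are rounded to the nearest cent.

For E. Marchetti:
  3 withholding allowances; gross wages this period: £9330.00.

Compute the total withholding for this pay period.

Earnings Tax: taxable = £9330.00 − 3×£800.00 = £6930.00
  5.87% × £6930.00 = £406.79
Medical Insurance Levy: 8.2% × £9330.00 = £765.06
Training Fund Levy: 1.5% × £9330.00 = £139.95
Total: £406.79 + £765.06 + £139.95 = £1311.80

£1311.80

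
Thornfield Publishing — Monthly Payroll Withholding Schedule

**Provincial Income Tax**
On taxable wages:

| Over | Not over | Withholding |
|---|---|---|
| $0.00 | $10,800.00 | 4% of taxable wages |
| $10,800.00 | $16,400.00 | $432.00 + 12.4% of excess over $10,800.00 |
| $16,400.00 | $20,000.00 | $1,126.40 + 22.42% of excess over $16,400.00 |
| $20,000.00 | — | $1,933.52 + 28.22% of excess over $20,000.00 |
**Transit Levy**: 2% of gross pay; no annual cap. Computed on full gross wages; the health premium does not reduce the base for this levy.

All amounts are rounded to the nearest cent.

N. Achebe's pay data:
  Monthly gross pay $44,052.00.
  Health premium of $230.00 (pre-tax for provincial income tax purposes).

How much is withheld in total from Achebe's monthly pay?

Provincial Income Tax: taxable = $44,052.00 − $230.00 = $43,822.00
  $1,933.52 + 28.22% × ($43,822.00 − $20,000.00) = $1,933.52 + 28.22% × $23,822.00 = $8,656.09
Transit Levy: 2% × $44,052.00 = $881.04
Total: $8,656.09 + $881.04 = $9,537.13

$9,537.13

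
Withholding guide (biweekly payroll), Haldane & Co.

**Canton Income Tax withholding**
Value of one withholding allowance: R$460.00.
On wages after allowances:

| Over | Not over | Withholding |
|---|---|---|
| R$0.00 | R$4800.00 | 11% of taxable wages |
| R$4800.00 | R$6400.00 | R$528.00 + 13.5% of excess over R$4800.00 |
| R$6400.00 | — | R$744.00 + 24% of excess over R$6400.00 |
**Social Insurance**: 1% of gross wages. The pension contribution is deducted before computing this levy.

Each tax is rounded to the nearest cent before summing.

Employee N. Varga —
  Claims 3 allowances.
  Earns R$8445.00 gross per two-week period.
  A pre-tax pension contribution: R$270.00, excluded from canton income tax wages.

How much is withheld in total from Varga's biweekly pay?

R$920.55

Canton Income Tax: taxable = R$8445.00 − R$270.00 − 3×R$460.00 = R$6795.00
  R$744.00 + 24% × (R$6795.00 − R$6400.00) = R$744.00 + 24% × R$395.00 = R$838.80
Social Insurance: 1% × R$8175.00 = R$81.75
Total: R$838.80 + R$81.75 = R$920.55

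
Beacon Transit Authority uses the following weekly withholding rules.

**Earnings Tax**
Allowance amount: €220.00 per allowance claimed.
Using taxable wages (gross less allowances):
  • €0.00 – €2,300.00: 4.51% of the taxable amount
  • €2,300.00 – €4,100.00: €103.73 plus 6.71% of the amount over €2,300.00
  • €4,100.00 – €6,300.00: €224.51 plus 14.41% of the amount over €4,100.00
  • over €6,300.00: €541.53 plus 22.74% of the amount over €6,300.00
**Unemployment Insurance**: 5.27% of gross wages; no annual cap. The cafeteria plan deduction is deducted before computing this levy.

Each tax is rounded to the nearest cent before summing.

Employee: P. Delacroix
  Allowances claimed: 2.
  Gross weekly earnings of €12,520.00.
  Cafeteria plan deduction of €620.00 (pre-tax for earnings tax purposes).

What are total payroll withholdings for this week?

Earnings Tax: taxable = €12,520.00 − €620.00 − 2×€220.00 = €11,460.00
  €541.53 + 22.74% × (€11,460.00 − €6,300.00) = €541.53 + 22.74% × €5,160.00 = €1,714.91
Unemployment Insurance: 5.27% × €11,900.00 = €627.13
Total: €1,714.91 + €627.13 = €2,342.04

€2,342.04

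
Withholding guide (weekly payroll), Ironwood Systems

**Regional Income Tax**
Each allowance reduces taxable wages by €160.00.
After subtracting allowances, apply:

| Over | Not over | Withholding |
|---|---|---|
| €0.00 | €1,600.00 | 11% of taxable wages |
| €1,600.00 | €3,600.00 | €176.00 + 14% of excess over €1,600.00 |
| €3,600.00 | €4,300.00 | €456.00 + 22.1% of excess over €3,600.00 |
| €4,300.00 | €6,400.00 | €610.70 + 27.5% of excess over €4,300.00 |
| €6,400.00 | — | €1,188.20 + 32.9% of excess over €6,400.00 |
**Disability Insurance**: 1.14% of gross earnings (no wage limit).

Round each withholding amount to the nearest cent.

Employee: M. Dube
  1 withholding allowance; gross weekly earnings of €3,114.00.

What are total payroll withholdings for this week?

Regional Income Tax: taxable = €3,114.00 − 1×€160.00 = €2,954.00
  €176.00 + 14% × (€2,954.00 − €1,600.00) = €176.00 + 14% × €1,354.00 = €365.56
Disability Insurance: 1.14% × €3,114.00 = €35.50
Total: €365.56 + €35.50 = €401.06

€401.06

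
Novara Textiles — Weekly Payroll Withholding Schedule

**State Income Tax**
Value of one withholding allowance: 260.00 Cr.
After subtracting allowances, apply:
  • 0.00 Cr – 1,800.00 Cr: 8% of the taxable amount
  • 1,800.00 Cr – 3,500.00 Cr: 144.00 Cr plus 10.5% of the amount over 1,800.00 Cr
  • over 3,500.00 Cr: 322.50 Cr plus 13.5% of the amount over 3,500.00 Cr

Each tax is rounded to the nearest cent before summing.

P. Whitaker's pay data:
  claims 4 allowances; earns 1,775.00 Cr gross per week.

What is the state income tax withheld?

58.80 Cr

State Income Tax: taxable = 1,775.00 Cr − 4×260.00 Cr = 735.00 Cr
  8% × 735.00 Cr = 58.80 Cr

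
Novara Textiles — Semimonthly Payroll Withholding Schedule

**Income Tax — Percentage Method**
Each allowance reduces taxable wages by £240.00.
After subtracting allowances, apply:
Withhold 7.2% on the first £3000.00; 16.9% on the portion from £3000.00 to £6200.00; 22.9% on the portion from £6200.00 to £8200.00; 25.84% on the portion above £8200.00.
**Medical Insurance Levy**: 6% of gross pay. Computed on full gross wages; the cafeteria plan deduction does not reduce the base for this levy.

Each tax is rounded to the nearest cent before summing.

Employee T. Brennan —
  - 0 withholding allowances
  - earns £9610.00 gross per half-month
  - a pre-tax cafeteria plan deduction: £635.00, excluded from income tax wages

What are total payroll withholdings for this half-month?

£1991.66

Income Tax: taxable = £9610.00 − £635.00 = £8975.00
  £1214.80 + 25.84% × (£8975.00 − £8200.00) = £1214.80 + 25.84% × £775.00 = £1415.06
Medical Insurance Levy: 6% × £9610.00 = £576.60
Total: £1415.06 + £576.60 = £1991.66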